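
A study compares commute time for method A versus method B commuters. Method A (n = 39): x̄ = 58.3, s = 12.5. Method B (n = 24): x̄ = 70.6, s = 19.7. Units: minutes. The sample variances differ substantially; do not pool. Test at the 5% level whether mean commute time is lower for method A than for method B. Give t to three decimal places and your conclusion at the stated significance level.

t = -2.738; reject H0

Let group 1 = method A, group 2 = method B. H0: μ_1 = μ_2; H1: μ_1 < μ_2 (Welch's two-sample t-test, left-tailed).
t = (x̄_1 − x̄_2)/√(s_1²/n_1 + s_2²/n_2) = (58.3 − 70.6)/√(12.5²/39 + 19.7²/24) = -2.738
Welch–Satterthwaite df ≈ 34.53
p-value = P(T ≤ -2.738) ≈ 0.0048
Since p ≈ 0.0048 < α = 0.05, reject H0; the data support H1.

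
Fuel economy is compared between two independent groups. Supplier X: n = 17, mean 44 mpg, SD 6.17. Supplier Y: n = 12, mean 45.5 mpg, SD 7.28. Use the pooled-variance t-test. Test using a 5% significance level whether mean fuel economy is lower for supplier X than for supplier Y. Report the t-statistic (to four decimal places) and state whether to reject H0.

Let group 1 = supplier X, group 2 = supplier Y. H0: μ_1 = μ_2; H1: μ_1 < μ_2 (two-sample pooled-variance t-test, left-tailed).
s_p² = [(17−1)·6.17² + (12−1)·7.28²]/(17+12−2) = 44.1513
t = (44 − 45.5)/√[44.1513·(1/17 + 1/12)] = -0.5987
df = n₁ + n₂ − 2 = 27
p-value = P(T ≤ -0.5987) ≈ 0.277
Since p ≈ 0.277 > α = 0.05, fail to reject H0; the data do not provide sufficient evidence against H0.

t = -0.5987; fail to reject H0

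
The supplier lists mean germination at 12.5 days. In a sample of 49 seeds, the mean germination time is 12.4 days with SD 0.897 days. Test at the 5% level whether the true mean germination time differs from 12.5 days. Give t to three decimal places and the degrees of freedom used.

H0: μ = 12.5; H1: μ ≠ 12.5 (one-sample t-test, two-sided).
t = (x̄ − μ₀)/(s/√n) = (12.4 − 12.5)/(0.897/√49) = -0.780
df = n − 1 = 48
Two-sided p-value ≈ 0.4390
Since p ≈ 0.4390 > α = 0.05, fail to reject H0; the data do not provide sufficient evidence against H0.

t = -0.780, df = 48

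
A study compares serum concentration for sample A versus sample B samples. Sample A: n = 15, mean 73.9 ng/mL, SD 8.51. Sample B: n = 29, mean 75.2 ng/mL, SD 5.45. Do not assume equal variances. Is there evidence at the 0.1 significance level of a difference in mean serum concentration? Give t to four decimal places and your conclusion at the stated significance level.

t = -0.5374; fail to reject H0

Let group 1 = sample A, group 2 = sample B. H0: μ_1 = μ_2; H1: μ_1 ≠ μ_2 (Welch's two-sample t-test, two-sided).
t = (x̄_1 − x̄_2)/√(s_1²/n_1 + s_2²/n_2) = (73.9 − 75.2)/√(8.51²/15 + 5.45²/29) = -0.5374
Welch–Satterthwaite df ≈ 20.12
Two-sided p-value ≈ 0.5969
Since p ≈ 0.5969 > α = 0.1, fail to reject H0; the data do not provide sufficient evidence against H0.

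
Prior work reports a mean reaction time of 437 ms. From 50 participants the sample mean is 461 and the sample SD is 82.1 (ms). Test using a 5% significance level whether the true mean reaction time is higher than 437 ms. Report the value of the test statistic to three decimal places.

H0: μ = 437; H1: μ > 437 (one-sample t-test, right-tailed).
t = (x̄ − μ₀)/(s/√n) = (461 − 437)/(82.1/√50) = 2.067
df = n − 1 = 49
p-value = P(T ≥ 2.067) ≈ 0.022
Since p ≈ 0.022 < α = 0.05, reject H0; the data support H1.

2.067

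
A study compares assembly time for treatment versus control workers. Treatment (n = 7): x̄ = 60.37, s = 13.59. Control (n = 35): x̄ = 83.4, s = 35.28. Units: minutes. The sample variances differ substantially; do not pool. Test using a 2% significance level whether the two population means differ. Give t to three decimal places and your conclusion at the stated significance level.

t = -2.926; reject H0

Let group 1 = treatment, group 2 = control. H0: μ_1 = μ_2; H1: μ_1 ≠ μ_2 (Welch's two-sample t-test, two-sided).
t = (x̄_1 − x̄_2)/√(s_1²/n_1 + s_2²/n_2) = (60.37 − 83.4)/√(13.59²/7 + 35.28²/35) = -2.926
Welch–Satterthwaite df ≈ 25.05
Two-sided p-value ≈ 0.007
Since p ≈ 0.007 < α = 0.02, reject H0; the evidence is statistically significant.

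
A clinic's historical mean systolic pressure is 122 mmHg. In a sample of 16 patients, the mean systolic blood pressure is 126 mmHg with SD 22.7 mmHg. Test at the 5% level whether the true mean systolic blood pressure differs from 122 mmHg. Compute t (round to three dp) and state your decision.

H0: μ = 122; H1: μ ≠ 122 (one-sample t-test, two-sided).
t = (x̄ − μ₀)/(s/√n) = (126 − 122)/(22.7/√16) = 0.705
df = n − 1 = 15
Two-sided p-value ≈ 0.4917
Since p ≈ 0.4917 > α = 0.05, fail to reject H0; the data do not provide sufficient evidence against H0.

t = 0.705; fail to reject H0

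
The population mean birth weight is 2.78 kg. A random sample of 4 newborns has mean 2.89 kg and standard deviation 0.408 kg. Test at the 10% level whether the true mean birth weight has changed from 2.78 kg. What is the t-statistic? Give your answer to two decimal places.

H0: μ = 2.78; H1: μ ≠ 2.78 (one-sample t-test, two-sided).
t = (x̄ − μ₀)/(s/√n) = (2.89 − 2.78)/(0.408/√4) = 0.54
df = n − 1 = 3
Two-sided p-value ≈ 0.627
Since p ≈ 0.627 > α = 0.1, fail to reject H0; the evidence is not statistically significant.

0.54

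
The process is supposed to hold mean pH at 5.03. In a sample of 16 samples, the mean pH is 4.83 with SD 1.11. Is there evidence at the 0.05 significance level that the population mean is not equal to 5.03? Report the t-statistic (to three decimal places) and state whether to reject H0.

t = -0.721; fail to reject H0

H0: μ = 5.03; H1: μ ≠ 5.03 (one-sample t-test, two-sided).
t = (x̄ − μ₀)/(s/√n) = (4.83 − 5.03)/(1.11/√16) = -0.721
df = n − 1 = 15
Two-sided p-value ≈ 0.482
Since p ≈ 0.482 > α = 0.05, fail to reject H0; the data do not provide sufficient evidence against H0.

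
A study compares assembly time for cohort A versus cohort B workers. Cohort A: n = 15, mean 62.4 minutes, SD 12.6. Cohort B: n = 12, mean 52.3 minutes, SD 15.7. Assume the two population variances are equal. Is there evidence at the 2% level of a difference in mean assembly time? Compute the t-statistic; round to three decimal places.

1.856

Let group 1 = cohort A, group 2 = cohort B. H0: μ_1 = μ_2; H1: μ_1 ≠ μ_2 (two-sample pooled-variance t-test, two-sided).
s_p² = [(15−1)·12.6² + (12−1)·15.7²]/(15+12−2) = 197.361
t = (62.4 − 52.3)/√[197.361·(1/15 + 1/12)] = 1.856
df = n₁ + n₂ − 2 = 25
Two-sided p-value ≈ 0.075
Since p ≈ 0.075 > α = 0.02, fail to reject H0; the evidence is not statistically significant.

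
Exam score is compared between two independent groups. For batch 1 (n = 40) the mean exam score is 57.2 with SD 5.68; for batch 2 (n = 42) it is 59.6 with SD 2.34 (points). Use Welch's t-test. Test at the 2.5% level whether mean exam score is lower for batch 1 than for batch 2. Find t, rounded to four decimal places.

Let group 1 = batch 1, group 2 = batch 2. H0: μ_1 = μ_2; H1: μ_1 < μ_2 (Welch's two-sample t-test, left-tailed).
t = (x̄_1 − x̄_2)/√(s_1²/n_1 + s_2²/n_2) = (57.2 − 59.6)/√(5.68²/40 + 2.34²/42) = -2.4795
Welch–Satterthwaite df ≈ 51.35
p-value = P(T ≤ -2.4795) ≈ 0.0082
Since p ≈ 0.0082 < α = 0.025, reject H0; the data support H1.

-2.4795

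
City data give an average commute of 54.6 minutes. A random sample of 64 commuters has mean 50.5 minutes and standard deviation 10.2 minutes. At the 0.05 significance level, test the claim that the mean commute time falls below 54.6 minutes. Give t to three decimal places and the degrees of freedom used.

t = -3.216, df = 63

H0: μ = 54.6; H1: μ < 54.6 (one-sample t-test, left-tailed).
t = (x̄ − μ₀)/(s/√n) = (50.5 − 54.6)/(10.2/√64) = -3.216
df = n − 1 = 63
p-value = P(T ≤ -3.216) ≈ 0.0010
Since p ≈ 0.0010 < α = 0.05, reject H0; the evidence is statistically significant.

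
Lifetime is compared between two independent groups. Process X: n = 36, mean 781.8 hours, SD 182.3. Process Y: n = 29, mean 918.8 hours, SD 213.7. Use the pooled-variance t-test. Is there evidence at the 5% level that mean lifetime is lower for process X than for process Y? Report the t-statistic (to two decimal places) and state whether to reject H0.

t = -2.79; reject H0

Let group 1 = process X, group 2 = process Y. H0: μ_1 = μ_2; H1: μ_1 < μ_2 (two-sample pooled-variance t-test, left-tailed).
s_p² = [(36−1)·182.3² + (29−1)·213.7²]/(36+29−2) = 38759.7
t = (781.8 − 918.8)/√[38759.7·(1/36 + 1/29)] = -2.79
df = n₁ + n₂ − 2 = 63
p-value = P(T ≤ -2.79) ≈ 0.003
Since p ≈ 0.003 < α = 0.05, reject H0; the evidence is statistically significant.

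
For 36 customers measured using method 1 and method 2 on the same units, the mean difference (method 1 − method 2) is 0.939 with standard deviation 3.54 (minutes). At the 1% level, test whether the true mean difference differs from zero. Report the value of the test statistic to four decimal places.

H0: μ_d = 0; H1: μ_d ≠ 0 (paired t-test on the differences, two-sided).
t = d̄/(s_d/√n) = 0.939/(3.54/√36) = 1.5915
df = n − 1 = 35
Two-sided p-value ≈ 0.1205
Since p ≈ 0.1205 > α = 0.01, fail to reject H0; the evidence is not statistically significant.

1.5915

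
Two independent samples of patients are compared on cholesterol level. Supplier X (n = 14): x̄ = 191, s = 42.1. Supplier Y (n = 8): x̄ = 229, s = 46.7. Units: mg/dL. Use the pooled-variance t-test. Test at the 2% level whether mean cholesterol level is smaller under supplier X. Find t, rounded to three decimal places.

Let group 1 = supplier X, group 2 = supplier Y. H0: μ_1 = μ_2; H1: μ_1 < μ_2 (two-sample pooled-variance t-test, left-tailed).
s_p² = [(14−1)·42.1² + (8−1)·46.7²]/(14+8−2) = 1915.38
t = (191 − 229)/√[1915.38·(1/14 + 1/8)] = -1.959
df = n₁ + n₂ − 2 = 20
p-value = P(T ≤ -1.959) ≈ 0.0321
Since p ≈ 0.0321 > α = 0.02, fail to reject H0; the data do not provide sufficient evidence against H0.

-1.959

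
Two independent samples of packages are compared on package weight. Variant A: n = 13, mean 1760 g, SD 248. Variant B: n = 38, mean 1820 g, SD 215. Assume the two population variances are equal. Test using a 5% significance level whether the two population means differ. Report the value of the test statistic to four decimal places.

-0.8354

Let group 1 = variant A, group 2 = variant B. H0: μ_1 = μ_2; H1: μ_1 ≠ μ_2 (two-sample pooled-variance t-test, two-sided).
s_p² = [(13−1)·248² + (38−1)·215²]/(13+38−2) = 49966.8
t = (1760 − 1820)/√[49966.8·(1/13 + 1/38)] = -0.8354
df = n₁ + n₂ − 2 = 49
Two-sided p-value ≈ 0.408
Since p ≈ 0.408 > α = 0.05, fail to reject H0; the evidence is not statistically significant.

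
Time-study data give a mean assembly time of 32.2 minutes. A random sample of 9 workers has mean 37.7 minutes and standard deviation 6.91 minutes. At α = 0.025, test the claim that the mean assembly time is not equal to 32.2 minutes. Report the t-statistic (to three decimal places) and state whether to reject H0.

H0: μ = 32.2; H1: μ ≠ 32.2 (one-sample t-test, two-sided).
t = (x̄ − μ₀)/(s/√n) = (37.7 − 32.2)/(6.91/√9) = 2.388
df = n − 1 = 8
Two-sided p-value ≈ 0.044
Since p ≈ 0.044 > α = 0.025, fail to reject H0; the data do not provide sufficient evidence against H0.

t = 2.388; fail to reject H0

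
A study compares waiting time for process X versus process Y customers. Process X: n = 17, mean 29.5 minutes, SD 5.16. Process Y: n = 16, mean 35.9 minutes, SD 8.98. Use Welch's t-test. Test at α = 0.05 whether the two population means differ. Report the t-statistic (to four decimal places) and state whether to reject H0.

t = -2.4900; reject H0

Let group 1 = process X, group 2 = process Y. H0: μ_1 = μ_2; H1: μ_1 ≠ μ_2 (Welch's two-sample t-test, two-sided).
t = (x̄_1 − x̄_2)/√(s_1²/n_1 + s_2²/n_2) = (29.5 − 35.9)/√(5.16²/17 + 8.98²/16) = -2.4900
Welch–Satterthwaite df ≈ 23.63
Two-sided p-value ≈ 0.020
Since p ≈ 0.020 < α = 0.05, reject H0; the data support H1.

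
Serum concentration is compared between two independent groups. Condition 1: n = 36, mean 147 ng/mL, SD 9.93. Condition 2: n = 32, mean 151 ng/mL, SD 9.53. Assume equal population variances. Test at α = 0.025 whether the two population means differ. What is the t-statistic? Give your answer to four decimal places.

Let group 1 = condition 1, group 2 = condition 2. H0: μ_1 = μ_2; H1: μ_1 ≠ μ_2 (two-sample pooled-variance t-test, two-sided).
s_p² = [(36−1)·9.93² + (32−1)·9.53²]/(36+32−2) = 94.9488
t = (147 − 151)/√[94.9488·(1/36 + 1/32)] = -1.6896
df = n₁ + n₂ − 2 = 66
Two-sided p-value ≈ 0.0958
Since p ≈ 0.0958 > α = 0.025, fail to reject H0; the data do not provide sufficient evidence against H0.

-1.6896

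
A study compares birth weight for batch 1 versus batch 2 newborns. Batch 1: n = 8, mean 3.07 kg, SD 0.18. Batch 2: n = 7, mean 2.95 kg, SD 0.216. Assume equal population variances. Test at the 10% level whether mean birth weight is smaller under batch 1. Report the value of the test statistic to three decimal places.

1.174

Let group 1 = batch 1, group 2 = batch 2. H0: μ_1 = μ_2; H1: μ_1 < μ_2 (two-sample pooled-variance t-test, left-tailed).
s_p² = [(8−1)·0.18² + (7−1)·0.216²]/(8+7−2) = 0.0389797
t = (3.07 − 2.95)/√[0.0389797·(1/8 + 1/7)] = 1.174
df = n₁ + n₂ − 2 = 13
p-value = P(T ≤ 1.174) ≈ 0.869
Since p ≈ 0.869 > α = 0.1, fail to reject H0; the data do not provide sufficient evidence against H0.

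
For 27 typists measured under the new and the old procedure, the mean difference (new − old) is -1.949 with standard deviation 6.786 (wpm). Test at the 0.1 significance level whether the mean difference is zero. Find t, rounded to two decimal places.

H0: μ_d = 0; H1: μ_d ≠ 0 (paired t-test on the differences, two-sided).
t = d̄/(s_d/√n) = -1.949/(6.786/√27) = -1.49
df = n − 1 = 26
Two-sided p-value ≈ 0.148
Since p ≈ 0.148 > α = 0.1, fail to reject H0; the evidence is not statistically significant.

-1.49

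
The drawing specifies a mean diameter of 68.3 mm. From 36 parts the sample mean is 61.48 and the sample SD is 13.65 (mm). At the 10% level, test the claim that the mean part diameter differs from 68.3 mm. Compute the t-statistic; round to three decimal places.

-2.998

H0: μ = 68.3; H1: μ ≠ 68.3 (one-sample t-test, two-sided).
t = (x̄ − μ₀)/(s/√n) = (61.48 − 68.3)/(13.65/√36) = -2.998
df = n − 1 = 35
Two-sided p-value ≈ 0.0050
Since p ≈ 0.0050 < α = 0.1, reject H0; the evidence is statistically significant.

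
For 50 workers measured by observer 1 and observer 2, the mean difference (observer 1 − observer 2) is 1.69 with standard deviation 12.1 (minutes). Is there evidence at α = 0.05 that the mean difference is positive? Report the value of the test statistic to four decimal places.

0.9876

H0: μ_d = 0; H1: μ_d > 0 (paired t-test on the differences, right-tailed).
t = d̄/(s_d/√n) = 1.69/(12.1/√50) = 0.9876
df = n − 1 = 49
p-value = P(T ≥ 0.9876) ≈ 0.1641
Since p ≈ 0.1641 > α = 0.05, fail to reject H0; the evidence is not statistically significant.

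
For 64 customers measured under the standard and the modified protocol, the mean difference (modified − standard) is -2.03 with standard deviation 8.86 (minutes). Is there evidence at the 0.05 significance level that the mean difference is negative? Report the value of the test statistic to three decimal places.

-1.833

H0: μ_d = 0; H1: μ_d < 0 (paired t-test on the differences, left-tailed).
t = d̄/(s_d/√n) = -2.03/(8.86/√64) = -1.833
df = n − 1 = 63
p-value = P(T ≤ -1.833) ≈ 0.036
Since p ≈ 0.036 < α = 0.05, reject H0; the data support H1.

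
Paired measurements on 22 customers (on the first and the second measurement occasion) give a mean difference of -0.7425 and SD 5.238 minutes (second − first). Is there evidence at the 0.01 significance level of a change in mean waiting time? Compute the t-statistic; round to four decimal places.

H0: μ_d = 0; H1: μ_d ≠ 0 (paired t-test on the differences, two-sided).
t = d̄/(s_d/√n) = -0.7425/(5.238/√22) = -0.6649
df = n − 1 = 21
Two-sided p-value ≈ 0.513
Since p ≈ 0.513 > α = 0.01, fail to reject H0; the data do not provide sufficient evidence against H0.

-0.6649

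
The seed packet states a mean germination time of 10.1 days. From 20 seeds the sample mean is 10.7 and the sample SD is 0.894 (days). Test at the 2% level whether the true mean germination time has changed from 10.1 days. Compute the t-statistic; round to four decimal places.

3.0014

H0: μ = 10.1; H1: μ ≠ 10.1 (one-sample t-test, two-sided).
t = (x̄ − μ₀)/(s/√n) = (10.7 − 10.1)/(0.894/√20) = 3.0014
df = n − 1 = 19
Two-sided p-value ≈ 0.007
Since p ≈ 0.007 < α = 0.02, reject H0; the data support H1.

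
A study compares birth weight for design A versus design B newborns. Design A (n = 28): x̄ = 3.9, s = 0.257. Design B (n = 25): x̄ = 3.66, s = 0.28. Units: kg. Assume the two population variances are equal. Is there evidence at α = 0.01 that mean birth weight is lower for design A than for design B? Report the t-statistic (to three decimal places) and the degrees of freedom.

t = 3.254, df = 51

Let group 1 = design A, group 2 = design B. H0: μ_1 = μ_2; H1: μ_1 < μ_2 (two-sample pooled-variance t-test, left-tailed).
s_p² = [(28−1)·0.257² + (25−1)·0.28²]/(28+25−2) = 0.0718612
t = (3.9 − 3.66)/√[0.0718612·(1/28 + 1/25)] = 3.254
df = n₁ + n₂ − 2 = 51
p-value = P(T ≤ 3.254) ≈ 0.9990
Since p ≈ 0.9990 > α = 0.01, fail to reject H0; the evidence is not statistically significant.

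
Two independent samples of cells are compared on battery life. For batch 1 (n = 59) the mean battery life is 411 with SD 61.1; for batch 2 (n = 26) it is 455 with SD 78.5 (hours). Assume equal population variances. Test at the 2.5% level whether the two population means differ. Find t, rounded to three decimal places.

-2.797

Let group 1 = batch 1, group 2 = batch 2. H0: μ_1 = μ_2; H1: μ_1 ≠ μ_2 (two-sample pooled-variance t-test, two-sided).
s_p² = [(59−1)·61.1² + (26−1)·78.5²]/(59+26−2) = 4464.85
t = (411 − 455)/√[4464.85·(1/59 + 1/26)] = -2.797
df = n₁ + n₂ − 2 = 83
Two-sided p-value ≈ 0.0064
Since p ≈ 0.0064 < α = 0.025, reject H0; the data support H1.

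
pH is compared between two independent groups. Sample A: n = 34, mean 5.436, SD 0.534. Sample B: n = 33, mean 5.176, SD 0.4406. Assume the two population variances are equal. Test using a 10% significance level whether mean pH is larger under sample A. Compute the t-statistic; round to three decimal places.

2.170

Let group 1 = sample A, group 2 = sample B. H0: μ_1 = μ_2; H1: μ_1 > μ_2 (two-sample pooled-variance t-test, right-tailed).
s_p² = [(34−1)·0.534² + (33−1)·0.4406²]/(34+33−2) = 0.240342
t = (5.436 − 5.176)/√[0.240342·(1/34 + 1/33)] = 2.170
df = n₁ + n₂ − 2 = 65
p-value = P(T ≥ 2.170) ≈ 0.017
Since p ≈ 0.017 < α = 0.1, reject H0; the evidence is statistically significant.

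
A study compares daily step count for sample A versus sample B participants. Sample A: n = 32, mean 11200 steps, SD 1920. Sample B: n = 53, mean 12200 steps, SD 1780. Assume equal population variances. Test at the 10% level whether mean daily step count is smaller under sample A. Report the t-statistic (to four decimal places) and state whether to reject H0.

t = -2.4362; reject H0

Let group 1 = sample A, group 2 = sample B. H0: μ_1 = μ_2; H1: μ_1 < μ_2 (two-sample pooled-variance t-test, left-tailed).
s_p² = [(32−1)·1920² + (53−1)·1780²]/(32+53−2) = 3361870
t = (11200 − 12200)/√[3361870·(1/32 + 1/53)] = -2.4362
df = n₁ + n₂ − 2 = 83
p-value = P(T ≤ -2.4362) ≈ 0.0085
Since p ≈ 0.0085 < α = 0.1, reject H0; the evidence is statistically significant.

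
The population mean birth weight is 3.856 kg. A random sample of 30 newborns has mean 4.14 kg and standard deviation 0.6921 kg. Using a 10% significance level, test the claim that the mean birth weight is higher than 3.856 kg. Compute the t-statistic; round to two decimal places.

H0: μ = 3.856; H1: μ > 3.856 (one-sample t-test, right-tailed).
t = (x̄ − μ₀)/(s/√n) = (4.14 − 3.856)/(0.6921/√30) = 2.25
df = n − 1 = 29
p-value = P(T ≥ 2.25) ≈ 0.016
Since p ≈ 0.016 < α = 0.1, reject H0; the evidence is statistically significant.

2.25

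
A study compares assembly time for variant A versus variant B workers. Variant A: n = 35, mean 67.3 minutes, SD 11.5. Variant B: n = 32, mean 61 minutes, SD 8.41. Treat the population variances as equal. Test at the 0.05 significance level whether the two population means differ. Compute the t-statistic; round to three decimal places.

2.539

Let group 1 = variant A, group 2 = variant B. H0: μ_1 = μ_2; H1: μ_1 ≠ μ_2 (two-sample pooled-variance t-test, two-sided).
s_p² = [(35−1)·11.5² + (32−1)·8.41²]/(35+32−2) = 102.909
t = (67.3 − 61)/√[102.909·(1/35 + 1/32)] = 2.539
df = n₁ + n₂ − 2 = 65
Two-sided p-value ≈ 0.014
Since p ≈ 0.014 < α = 0.05, reject H0; the evidence is statistically significant.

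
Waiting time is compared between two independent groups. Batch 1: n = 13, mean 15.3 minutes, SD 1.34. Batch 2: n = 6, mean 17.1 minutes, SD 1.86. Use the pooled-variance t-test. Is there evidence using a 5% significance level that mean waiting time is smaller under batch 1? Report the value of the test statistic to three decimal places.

Let group 1 = batch 1, group 2 = batch 2. H0: μ_1 = μ_2; H1: μ_1 < μ_2 (two-sample pooled-variance t-test, left-tailed).
s_p² = [(13−1)·1.34² + (6−1)·1.86²]/(13+6−2) = 2.28501
t = (15.3 − 17.1)/√[2.28501·(1/13 + 1/6)] = -2.413
df = n₁ + n₂ − 2 = 17
p-value = P(T ≤ -2.413) ≈ 0.0137
Since p ≈ 0.0137 < α = 0.05, reject H0; the evidence is statistically significant.

-2.413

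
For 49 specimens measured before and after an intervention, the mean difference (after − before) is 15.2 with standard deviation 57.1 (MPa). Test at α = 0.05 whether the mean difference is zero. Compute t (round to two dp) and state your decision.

t = 1.86; fail to reject H0

H0: μ_d = 0; H1: μ_d ≠ 0 (paired t-test on the differences, two-sided).
t = d̄/(s_d/√n) = 15.2/(57.1/√49) = 1.86
df = n − 1 = 48
Two-sided p-value ≈ 0.069
Since p ≈ 0.069 > α = 0.05, fail to reject H0; the evidence is not statistically significant.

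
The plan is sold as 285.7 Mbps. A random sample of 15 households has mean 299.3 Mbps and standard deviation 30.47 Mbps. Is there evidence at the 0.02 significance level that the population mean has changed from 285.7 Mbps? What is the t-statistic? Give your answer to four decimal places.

1.7287

H0: μ = 285.7; H1: μ ≠ 285.7 (one-sample t-test, two-sided).
t = (x̄ − μ₀)/(s/√n) = (299.3 − 285.7)/(30.47/√15) = 1.7287
df = n − 1 = 14
Two-sided p-value ≈ 0.1058
Since p ≈ 0.1058 > α = 0.02, fail to reject H0; the data do not provide sufficient evidence against H0.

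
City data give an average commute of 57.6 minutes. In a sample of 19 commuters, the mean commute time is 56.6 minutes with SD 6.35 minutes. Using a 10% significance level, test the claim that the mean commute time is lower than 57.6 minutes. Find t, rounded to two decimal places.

H0: μ = 57.6; H1: μ < 57.6 (one-sample t-test, left-tailed).
t = (x̄ − μ₀)/(s/√n) = (56.6 − 57.6)/(6.35/√19) = -0.69
df = n − 1 = 18
p-value = P(T ≤ -0.69) ≈ 0.251
Since p ≈ 0.251 > α = 0.1, fail to reject H0; the evidence is not statistically significant.

-0.69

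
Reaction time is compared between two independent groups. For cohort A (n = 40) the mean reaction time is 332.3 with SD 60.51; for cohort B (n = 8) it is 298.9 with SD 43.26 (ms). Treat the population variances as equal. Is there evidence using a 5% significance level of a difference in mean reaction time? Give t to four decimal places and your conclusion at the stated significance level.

t = 1.4814; fail to reject H0

Let group 1 = cohort A, group 2 = cohort B. H0: μ_1 = μ_2; H1: μ_1 ≠ μ_2 (two-sample pooled-variance t-test, two-sided).
s_p² = [(40−1)·60.51² + (8−1)·43.26²]/(40+8−2) = 3389.06
t = (332.3 − 298.9)/√[3389.06·(1/40 + 1/8)] = 1.4814
df = n₁ + n₂ − 2 = 46
Two-sided p-value ≈ 0.1453
Since p ≈ 0.1453 > α = 0.05, fail to reject H0; the evidence is not statistically significant.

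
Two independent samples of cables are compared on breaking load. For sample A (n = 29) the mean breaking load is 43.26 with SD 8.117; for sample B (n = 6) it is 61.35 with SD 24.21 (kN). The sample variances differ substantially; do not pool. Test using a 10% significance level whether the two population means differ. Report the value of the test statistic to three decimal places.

Let group 1 = sample A, group 2 = sample B. H0: μ_1 = μ_2; H1: μ_1 ≠ μ_2 (Welch's two-sample t-test, two-sided).
t = (x̄_1 − x̄_2)/√(s_1²/n_1 + s_2²/n_2) = (43.26 − 61.35)/√(8.117²/29 + 24.21²/6) = -1.809
Welch–Satterthwaite df ≈ 5.23
Two-sided p-value ≈ 0.1276
Since p ≈ 0.1276 > α = 0.1, fail to reject H0; the evidence is not statistically significant.

-1.809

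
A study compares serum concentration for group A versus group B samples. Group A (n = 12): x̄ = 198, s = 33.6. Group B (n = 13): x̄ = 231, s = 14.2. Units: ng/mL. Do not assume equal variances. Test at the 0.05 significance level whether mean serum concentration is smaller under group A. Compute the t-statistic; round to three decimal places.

-3.152

Let group 1 = group A, group 2 = group B. H0: μ_1 = μ_2; H1: μ_1 < μ_2 (Welch's two-sample t-test, left-tailed).
t = (x̄_1 − x̄_2)/√(s_1²/n_1 + s_2²/n_2) = (198 − 231)/√(33.6²/12 + 14.2²/13) = -3.152
Welch–Satterthwaite df ≈ 14.56
p-value = P(T ≤ -3.152) ≈ 0.003
Since p ≈ 0.003 < α = 0.05, reject H0; the data support H1.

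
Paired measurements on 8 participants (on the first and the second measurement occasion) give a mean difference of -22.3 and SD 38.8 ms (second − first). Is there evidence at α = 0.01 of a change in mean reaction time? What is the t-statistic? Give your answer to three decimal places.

H0: μ_d = 0; H1: μ_d ≠ 0 (paired t-test on the differences, two-sided).
t = d̄/(s_d/√n) = -22.3/(38.8/√8) = -1.626
df = n − 1 = 7
Two-sided p-value ≈ 0.148
Since p ≈ 0.148 > α = 0.01, fail to reject H0; the evidence is not statistically significant.

-1.626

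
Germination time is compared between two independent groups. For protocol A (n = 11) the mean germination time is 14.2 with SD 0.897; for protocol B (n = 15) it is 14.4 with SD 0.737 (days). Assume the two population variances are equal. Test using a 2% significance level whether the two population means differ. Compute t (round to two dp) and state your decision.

t = -0.62; fail to reject H0

Let group 1 = protocol A, group 2 = protocol B. H0: μ_1 = μ_2; H1: μ_1 ≠ μ_2 (two-sample pooled-variance t-test, two-sided).
s_p² = [(11−1)·0.897² + (15−1)·0.737²]/(11+15−2) = 0.652102
t = (14.2 − 14.4)/√[0.652102·(1/11 + 1/15)] = -0.62
df = n₁ + n₂ − 2 = 24
Two-sided p-value ≈ 0.539
Since p ≈ 0.539 > α = 0.02, fail to reject H0; the evidence is not statistically significant.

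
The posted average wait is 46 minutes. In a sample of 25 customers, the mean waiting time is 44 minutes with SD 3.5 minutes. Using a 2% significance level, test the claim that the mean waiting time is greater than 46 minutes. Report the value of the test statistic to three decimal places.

H0: μ = 46; H1: μ > 46 (one-sample t-test, right-tailed).
t = (x̄ − μ₀)/(s/√n) = (44 − 46)/(3.5/√25) = -2.857
df = n − 1 = 24
p-value = P(T ≥ -2.857) ≈ 0.996
Since p ≈ 0.996 > α = 0.02, fail to reject H0; the evidence is not statistically significant.

-2.857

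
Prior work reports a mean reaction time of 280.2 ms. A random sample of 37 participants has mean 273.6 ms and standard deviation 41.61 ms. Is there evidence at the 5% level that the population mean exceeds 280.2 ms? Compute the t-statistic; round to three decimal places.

-0.965

H0: μ = 280.2; H1: μ > 280.2 (one-sample t-test, right-tailed).
t = (x̄ − μ₀)/(s/√n) = (273.6 − 280.2)/(41.61/√37) = -0.965
df = n − 1 = 36
p-value = P(T ≥ -0.965) ≈ 0.829
Since p ≈ 0.829 > α = 0.05, fail to reject H0; the data do not provide sufficient evidence against H0.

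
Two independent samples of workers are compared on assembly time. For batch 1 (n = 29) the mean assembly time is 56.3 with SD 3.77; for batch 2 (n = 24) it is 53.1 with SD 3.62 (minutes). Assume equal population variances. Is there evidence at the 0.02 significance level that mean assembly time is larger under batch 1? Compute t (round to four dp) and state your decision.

t = 3.1315; reject H0

Let group 1 = batch 1, group 2 = batch 2. H0: μ_1 = μ_2; H1: μ_1 > μ_2 (two-sample pooled-variance t-test, right-tailed).
s_p² = [(29−1)·3.77² + (24−1)·3.62²]/(29+24−2) = 13.713
t = (56.3 − 53.1)/√[13.713·(1/29 + 1/24)] = 3.1315
df = n₁ + n₂ − 2 = 51
p-value = P(T ≥ 3.1315) ≈ 0.0014
Since p ≈ 0.0014 < α = 0.02, reject H0; the data support H1.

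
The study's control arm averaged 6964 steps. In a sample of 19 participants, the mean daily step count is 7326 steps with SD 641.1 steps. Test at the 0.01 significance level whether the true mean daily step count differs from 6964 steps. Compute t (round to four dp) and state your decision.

t = 2.4613; fail to reject H0

H0: μ = 6964; H1: μ ≠ 6964 (one-sample t-test, two-sided).
t = (x̄ − μ₀)/(s/√n) = (7326 − 6964)/(641.1/√19) = 2.4613
df = n − 1 = 18
Two-sided p-value ≈ 0.0242
Since p ≈ 0.0242 > α = 0.01, fail to reject H0; the data do not provide sufficient evidence against H0.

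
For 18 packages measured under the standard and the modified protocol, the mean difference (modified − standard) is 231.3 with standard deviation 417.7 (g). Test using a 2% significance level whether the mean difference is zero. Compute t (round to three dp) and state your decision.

t = 2.349; fail to reject H0

H0: μ_d = 0; H1: μ_d ≠ 0 (paired t-test on the differences, two-sided).
t = d̄/(s_d/√n) = 231.3/(417.7/√18) = 2.349
df = n − 1 = 17
Two-sided p-value ≈ 0.031
Since p ≈ 0.031 > α = 0.02, fail to reject H0; the data do not provide sufficient evidence against H0.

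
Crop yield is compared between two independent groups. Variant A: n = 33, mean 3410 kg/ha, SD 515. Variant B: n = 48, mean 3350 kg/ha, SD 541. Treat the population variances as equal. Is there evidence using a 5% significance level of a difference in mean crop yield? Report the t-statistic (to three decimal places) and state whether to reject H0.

t = 0.500; fail to reject H0

Let group 1 = variant A, group 2 = variant B. H0: μ_1 = μ_2; H1: μ_1 ≠ μ_2 (two-sample pooled-variance t-test, two-sided).
s_p² = [(33−1)·515² + (48−1)·541²]/(33+48−2) = 281560
t = (3410 − 3350)/√[281560·(1/33 + 1/48)] = 0.500
df = n₁ + n₂ − 2 = 79
Two-sided p-value ≈ 0.618
Since p ≈ 0.618 > α = 0.05, fail to reject H0; the evidence is not statistically significant.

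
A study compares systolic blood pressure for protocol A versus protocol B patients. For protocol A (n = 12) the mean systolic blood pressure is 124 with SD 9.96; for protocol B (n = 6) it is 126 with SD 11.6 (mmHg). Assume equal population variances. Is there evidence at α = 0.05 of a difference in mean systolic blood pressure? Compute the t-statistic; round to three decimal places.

-0.381

Let group 1 = protocol A, group 2 = protocol B. H0: μ_1 = μ_2; H1: μ_1 ≠ μ_2 (two-sample pooled-variance t-test, two-sided).
s_p² = [(12−1)·9.96² + (6−1)·11.6²]/(12+6−2) = 110.251
t = (124 − 126)/√[110.251·(1/12 + 1/6)] = -0.381
df = n₁ + n₂ − 2 = 16
Two-sided p-value ≈ 0.708
Since p ≈ 0.708 > α = 0.05, fail to reject H0; the data do not provide sufficient evidence against H0.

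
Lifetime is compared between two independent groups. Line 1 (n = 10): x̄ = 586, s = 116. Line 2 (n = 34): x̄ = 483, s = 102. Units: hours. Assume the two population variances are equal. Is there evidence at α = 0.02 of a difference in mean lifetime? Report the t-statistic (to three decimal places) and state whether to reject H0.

Let group 1 = line 1, group 2 = line 2. H0: μ_1 = μ_2; H1: μ_1 ≠ μ_2 (two-sample pooled-variance t-test, two-sided).
s_p² = [(10−1)·116² + (34−1)·102²]/(10+34−2) = 11058
t = (586 − 483)/√[11058·(1/10 + 1/34)] = 2.723
df = n₁ + n₂ − 2 = 42
Two-sided p-value ≈ 0.009
Since p ≈ 0.009 < α = 0.02, reject H0; the data support H1.

t = 2.723; reject H0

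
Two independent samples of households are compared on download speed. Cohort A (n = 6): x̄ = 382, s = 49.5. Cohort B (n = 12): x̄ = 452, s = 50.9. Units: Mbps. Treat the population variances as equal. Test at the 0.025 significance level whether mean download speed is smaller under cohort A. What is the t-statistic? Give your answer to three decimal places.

-2.774

Let group 1 = cohort A, group 2 = cohort B. H0: μ_1 = μ_2; H1: μ_1 < μ_2 (two-sample pooled-variance t-test, left-tailed).
s_p² = [(6−1)·49.5² + (12−1)·50.9²]/(6+12−2) = 2546.89
t = (382 − 452)/√[2546.89·(1/6 + 1/12)] = -2.774
df = n₁ + n₂ − 2 = 16
p-value = P(T ≤ -2.774) ≈ 0.0068
Since p ≈ 0.0068 < α = 0.025, reject H0; the evidence is statistically significant.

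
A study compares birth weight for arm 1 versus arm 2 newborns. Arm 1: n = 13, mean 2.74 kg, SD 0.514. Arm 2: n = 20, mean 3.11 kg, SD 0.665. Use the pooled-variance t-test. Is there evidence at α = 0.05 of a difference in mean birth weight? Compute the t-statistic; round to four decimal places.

Let group 1 = arm 1, group 2 = arm 2. H0: μ_1 = μ_2; H1: μ_1 ≠ μ_2 (two-sample pooled-variance t-test, two-sided).
s_p² = [(13−1)·0.514² + (20−1)·0.665²]/(13+20−2) = 0.373311
t = (2.74 − 3.11)/√[0.373311·(1/13 + 1/20)] = -1.6998
df = n₁ + n₂ − 2 = 31
Two-sided p-value ≈ 0.099
Since p ≈ 0.099 > α = 0.05, fail to reject H0; the evidence is not statistically significant.

-1.6998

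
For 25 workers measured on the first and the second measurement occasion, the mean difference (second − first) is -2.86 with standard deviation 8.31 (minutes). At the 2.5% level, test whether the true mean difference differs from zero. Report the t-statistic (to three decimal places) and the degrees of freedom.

H0: μ_d = 0; H1: μ_d ≠ 0 (paired t-test on the differences, two-sided).
t = d̄/(s_d/√n) = -2.86/(8.31/√25) = -1.721
df = n − 1 = 24
Two-sided p-value ≈ 0.0982
Since p ≈ 0.0982 > α = 0.025, fail to reject H0; the data do not provide sufficient evidence against H0.

t = -1.721, df = 24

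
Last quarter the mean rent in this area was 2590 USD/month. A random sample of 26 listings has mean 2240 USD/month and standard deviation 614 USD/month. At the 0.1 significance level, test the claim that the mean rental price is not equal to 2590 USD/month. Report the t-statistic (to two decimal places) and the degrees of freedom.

H0: μ = 2590; H1: μ ≠ 2590 (one-sample t-test, two-sided).
t = (x̄ − μ₀)/(s/√n) = (2240 − 2590)/(614/√26) = -2.91
df = n − 1 = 25
Two-sided p-value ≈ 0.008
Since p ≈ 0.008 < α = 0.1, reject H0; the data support H1.

t = -2.91, df = 25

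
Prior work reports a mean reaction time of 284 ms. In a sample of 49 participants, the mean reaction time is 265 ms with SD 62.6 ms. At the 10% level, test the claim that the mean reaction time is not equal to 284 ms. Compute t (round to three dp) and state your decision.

t = -2.125; reject H0

H0: μ = 284; H1: μ ≠ 284 (one-sample t-test, two-sided).
t = (x̄ − μ₀)/(s/√n) = (265 − 284)/(62.6/√49) = -2.125
df = n − 1 = 48
Two-sided p-value ≈ 0.039
Since p ≈ 0.039 < α = 0.1, reject H0; the data support H1.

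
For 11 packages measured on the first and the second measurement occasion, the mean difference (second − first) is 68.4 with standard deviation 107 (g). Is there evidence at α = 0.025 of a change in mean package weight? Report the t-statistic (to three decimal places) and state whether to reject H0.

t = 2.120; fail to reject H0

H0: μ_d = 0; H1: μ_d ≠ 0 (paired t-test on the differences, two-sided).
t = d̄/(s_d/√n) = 68.4/(107/√11) = 2.120
df = n − 1 = 10
Two-sided p-value ≈ 0.0600
Since p ≈ 0.0600 > α = 0.025, fail to reject H0; the data do not provide sufficient evidence against H0.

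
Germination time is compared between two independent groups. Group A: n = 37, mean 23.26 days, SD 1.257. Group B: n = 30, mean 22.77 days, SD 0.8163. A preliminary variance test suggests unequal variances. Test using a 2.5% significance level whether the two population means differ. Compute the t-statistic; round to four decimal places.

Let group 1 = group A, group 2 = group B. H0: μ_1 = μ_2; H1: μ_1 ≠ μ_2 (Welch's two-sample t-test, two-sided).
t = (x̄_1 − x̄_2)/√(s_1²/n_1 + s_2²/n_2) = (23.26 − 22.77)/√(1.257²/37 + 0.8163²/30) = 1.9232
Welch–Satterthwaite df ≈ 62.27
Two-sided p-value ≈ 0.0590
Since p ≈ 0.0590 > α = 0.025, fail to reject H0; the evidence is not statistically significant.

1.9232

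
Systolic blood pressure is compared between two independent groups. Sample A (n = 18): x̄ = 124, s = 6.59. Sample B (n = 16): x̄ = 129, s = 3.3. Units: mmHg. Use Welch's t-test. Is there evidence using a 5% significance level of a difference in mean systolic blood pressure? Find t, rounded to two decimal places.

Let group 1 = sample A, group 2 = sample B. H0: μ_1 = μ_2; H1: μ_1 ≠ μ_2 (Welch's two-sample t-test, two-sided).
t = (x̄_1 − x̄_2)/√(s_1²/n_1 + s_2²/n_2) = (124 − 129)/√(6.59²/18 + 3.3²/16) = -2.84
Welch–Satterthwaite df ≈ 25.63
Two-sided p-value ≈ 0.009
Since p ≈ 0.009 < α = 0.05, reject H0; the evidence is statistically significant.

-2.84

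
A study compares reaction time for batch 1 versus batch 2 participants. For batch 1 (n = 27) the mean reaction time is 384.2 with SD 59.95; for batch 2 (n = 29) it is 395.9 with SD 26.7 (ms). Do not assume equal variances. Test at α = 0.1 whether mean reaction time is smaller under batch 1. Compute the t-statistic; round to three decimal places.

Let group 1 = batch 1, group 2 = batch 2. H0: μ_1 = μ_2; H1: μ_1 < μ_2 (Welch's two-sample t-test, left-tailed).
t = (x̄_1 − x̄_2)/√(s_1²/n_1 + s_2²/n_2) = (384.2 − 395.9)/√(59.95²/27 + 26.7²/29) = -0.932
Welch–Satterthwaite df ≈ 35.37
p-value = P(T ≤ -0.932) ≈ 0.179
Since p ≈ 0.179 > α = 0.1, fail to reject H0; the evidence is not statistically significant.

-0.932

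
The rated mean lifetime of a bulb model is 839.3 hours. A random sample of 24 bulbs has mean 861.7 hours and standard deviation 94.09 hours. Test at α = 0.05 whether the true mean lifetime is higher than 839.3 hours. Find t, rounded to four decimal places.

H0: μ = 839.3; H1: μ > 839.3 (one-sample t-test, right-tailed).
t = (x̄ − μ₀)/(s/√n) = (861.7 − 839.3)/(94.09/√24) = 1.1663
df = n − 1 = 23
p-value = P(T ≥ 1.1663) ≈ 0.128
Since p ≈ 0.128 > α = 0.05, fail to reject H0; the data do not provide sufficient evidence against H0.

1.1663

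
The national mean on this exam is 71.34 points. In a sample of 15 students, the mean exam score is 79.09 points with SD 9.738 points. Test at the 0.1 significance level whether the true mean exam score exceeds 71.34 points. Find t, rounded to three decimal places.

3.082

H0: μ = 71.34; H1: μ > 71.34 (one-sample t-test, right-tailed).
t = (x̄ − μ₀)/(s/√n) = (79.09 − 71.34)/(9.738/√15) = 3.082
df = n − 1 = 14
p-value = P(T ≥ 3.082) ≈ 0.0041
Since p ≈ 0.0041 < α = 0.1, reject H0; the evidence is statistically significant.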